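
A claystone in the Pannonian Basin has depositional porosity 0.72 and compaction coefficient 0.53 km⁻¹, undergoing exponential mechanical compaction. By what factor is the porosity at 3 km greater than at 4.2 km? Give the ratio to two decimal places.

phi(Z₁)/phi(Z₂) = e^(−k·Z₁)/e^(−k·Z₂) = e^{k(Z₂−Z₁)}
= exp(0.53 × 1.2) = exp(0.636) = 1.8889

1.89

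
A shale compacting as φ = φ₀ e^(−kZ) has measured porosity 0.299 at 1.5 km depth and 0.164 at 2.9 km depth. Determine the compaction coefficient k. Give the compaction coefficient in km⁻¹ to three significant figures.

Athy: φ(Z) = φ₀ e^(−kZ) ⇒ φ₁/φ₂ = e^{k(Z₂−Z₁)} ⇒ k = ln(φ₁/φ₂)/(Z₂−Z₁)
k = ln(0.299/0.164) / (2.9 − 1.5) = ln(1.823) / 1.4 = 0.6006 / 1.4 = 0.429 km⁻¹

0.429 km⁻¹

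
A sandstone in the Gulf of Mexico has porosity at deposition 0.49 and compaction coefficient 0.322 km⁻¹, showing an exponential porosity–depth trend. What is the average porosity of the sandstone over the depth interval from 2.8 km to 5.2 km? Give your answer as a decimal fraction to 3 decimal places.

⟨φ⟩ = (1/(Z₂−Z₁)) ∫ φ₀ e^(−βZ) dZ = φ₀·(e^(−β·Z₁) − e^(−β·Z₂)) / (β·(Z₂−Z₁))
e^(−0.322×2.8) = 0.4059; e^(−0.322×5.2) = 0.1874
⟨φ⟩ = 0.49 × (0.4059 − 0.1874) / (0.322 × 2.4) = 0.49 × 0.2827 = 0.1385

0.139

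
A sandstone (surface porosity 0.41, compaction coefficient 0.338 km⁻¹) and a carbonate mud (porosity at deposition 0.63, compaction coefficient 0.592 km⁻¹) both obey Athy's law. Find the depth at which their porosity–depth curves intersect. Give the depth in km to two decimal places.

Set phi₀ₐ e^(−cₐz) = phi₀ᵦ e^(−cᵦz) ⇒ ln(phi₀ₐ/phi₀ᵦ) = (cₐ − cᵦ)·z
z = ln(0.41/0.63) / (0.338 − 0.592) = -0.4296 / -0.254 = 1.691 km

1.69 km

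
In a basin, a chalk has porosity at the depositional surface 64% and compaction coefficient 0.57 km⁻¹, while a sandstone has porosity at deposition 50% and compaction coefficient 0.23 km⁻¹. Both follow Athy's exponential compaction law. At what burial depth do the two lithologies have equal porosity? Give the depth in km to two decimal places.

Set n₀ₐ e^(−cₐz) = n₀ᵦ e^(−cᵦz) ⇒ ln(n₀ₐ/n₀ᵦ) = (cₐ − cᵦ)·z
z = ln(0.64/0.5) / (0.57 − 0.23) = 0.2469 / 0.34 = 0.726 km

0.73 km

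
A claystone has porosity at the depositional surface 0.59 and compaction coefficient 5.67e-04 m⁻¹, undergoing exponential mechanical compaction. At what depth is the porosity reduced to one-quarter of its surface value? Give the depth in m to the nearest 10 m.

2440 m

Working in km (1 km = 1000 m; β in km⁻¹ = β in m⁻¹ × 1000):
φ/φ₀ = 1/4 ⇒ exp(−β·Z) = 1/4 ⇒ Z = ln(4) / β
Z = 1.3863 / 0.567 = 2.445 km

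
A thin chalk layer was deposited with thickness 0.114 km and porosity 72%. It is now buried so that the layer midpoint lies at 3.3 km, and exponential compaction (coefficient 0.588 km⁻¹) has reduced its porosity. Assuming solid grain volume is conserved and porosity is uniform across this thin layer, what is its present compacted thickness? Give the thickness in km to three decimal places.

Porosity at 3.3 km: φ = 0.72·exp(−0.588×3.3) = 0.1034
Solid-volume conservation: h(1−φ) = h₀(1−φ₀) ⇒ h = h₀·(1−φ₀)/(1−φ)
h = 0.114 × (1 − 0.72)/(1 − 0.1034) = 0.114 × 0.3123 = 0.0356 km

0.036 km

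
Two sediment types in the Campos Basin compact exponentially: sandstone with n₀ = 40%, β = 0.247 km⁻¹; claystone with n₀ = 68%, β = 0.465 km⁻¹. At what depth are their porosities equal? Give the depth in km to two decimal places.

2.43 km

Set n₀ₐ e^(−βₐd) = n₀ᵦ e^(−βᵦd) ⇒ ln(n₀ₐ/n₀ᵦ) = (βₐ − βᵦ)·d
d = ln(0.4/0.68) / (0.247 − 0.465) = -0.5306 / -0.218 = 2.434 km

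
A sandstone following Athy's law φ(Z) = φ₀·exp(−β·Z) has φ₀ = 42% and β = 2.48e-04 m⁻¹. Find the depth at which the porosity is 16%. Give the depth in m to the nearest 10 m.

Working in km (1 km = 1000 m; β in km⁻¹ = β in m⁻¹ × 1000):
Invert Athy's law: Z = ln(φ₀/φ) / β
Z = ln(0.42/0.16) / 0.248 = ln(2.625) / 0.248 = 0.9651 / 0.248 = 3.891 km

3890 m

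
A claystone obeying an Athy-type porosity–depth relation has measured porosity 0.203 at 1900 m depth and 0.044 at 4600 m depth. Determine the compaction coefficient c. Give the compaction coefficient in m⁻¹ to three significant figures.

0.000566 m⁻¹

Working in km (1 km = 1000 m; c in km⁻¹ = c in m⁻¹ × 1000):
Athy: φ(d) = φ₀ e^(−cd) ⇒ φ₁/φ₂ = e^{c(d₂−d₁)} ⇒ c = ln(φ₁/φ₂)/(d₂−d₁)
c = ln(0.203/0.044) / (4.6 − 1.9) = ln(4.614) / 2.7 = 1.5290 / 2.7 = 0.5663 km⁻¹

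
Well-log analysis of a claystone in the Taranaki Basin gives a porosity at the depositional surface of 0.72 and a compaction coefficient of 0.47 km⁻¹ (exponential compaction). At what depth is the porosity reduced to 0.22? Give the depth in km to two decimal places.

2.52 km

Invert Athy's law: Z = ln(φ₀/φ) / β
Z = ln(0.72/0.22) / 0.47 = ln(3.273) / 0.47 = 1.1856 / 0.47 = 2.523 km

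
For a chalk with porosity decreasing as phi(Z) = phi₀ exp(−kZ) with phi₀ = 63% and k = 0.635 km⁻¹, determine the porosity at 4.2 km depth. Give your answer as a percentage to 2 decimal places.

phi = phi₀·exp(−k·Z) = 0.63 × exp(−0.635 × 4.2) = 0.63 × exp(−2.667)
  = 0.63 × 0.0695 = 0.0438

4.38%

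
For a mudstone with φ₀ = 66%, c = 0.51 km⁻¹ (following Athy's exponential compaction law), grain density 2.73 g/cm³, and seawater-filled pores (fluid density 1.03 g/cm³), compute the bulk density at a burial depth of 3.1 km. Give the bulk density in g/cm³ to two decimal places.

2.50 g/cm³

Porosity at depth: φ = 0.66·exp(−0.51×3.1) = 0.66×0.2058 = 0.1358
Bulk density: ρ_b = (1−φ)ρ_g + φ·ρ_f = 0.8642×2.73 + 0.1358×1.03
       = 2.359 + 0.140 = 2.499 g/cm³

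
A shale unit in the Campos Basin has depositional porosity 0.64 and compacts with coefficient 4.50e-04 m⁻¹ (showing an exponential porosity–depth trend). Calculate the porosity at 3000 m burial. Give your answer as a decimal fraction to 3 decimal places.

Working in km (1 km = 1000 m; c in km⁻¹ = c in m⁻¹ × 1000):
n = n₀·exp(−c·d) = 0.64 × exp(−0.45 × 3) = 0.64 × exp(−1.35)
  = 0.64 × 0.2592 = 0.1659

0.166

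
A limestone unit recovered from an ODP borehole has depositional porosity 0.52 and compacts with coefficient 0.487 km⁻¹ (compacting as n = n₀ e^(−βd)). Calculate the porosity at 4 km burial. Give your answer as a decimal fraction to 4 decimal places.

n = n₀·exp(−β·d) = 0.52 × exp(−0.487 × 4) = 0.52 × exp(−1.948)
  = 0.52 × 0.1426 = 0.0741

0.0741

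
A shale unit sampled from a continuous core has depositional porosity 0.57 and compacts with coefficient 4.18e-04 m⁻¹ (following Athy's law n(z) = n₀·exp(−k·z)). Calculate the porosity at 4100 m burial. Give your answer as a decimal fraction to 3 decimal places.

0.103

Working in km (1 km = 1000 m; k in km⁻¹ = k in m⁻¹ × 1000):
n = n₀·exp(−k·z) = 0.57 × exp(−0.418 × 4.1) = 0.57 × exp(−1.714)
  = 0.57 × 0.1802 = 0.1027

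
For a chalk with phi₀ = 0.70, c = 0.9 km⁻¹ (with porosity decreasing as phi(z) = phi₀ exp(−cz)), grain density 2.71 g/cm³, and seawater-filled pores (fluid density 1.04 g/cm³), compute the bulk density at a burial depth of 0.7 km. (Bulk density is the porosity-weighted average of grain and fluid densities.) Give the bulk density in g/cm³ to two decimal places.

2.09 g/cm³

Porosity at depth: phi = 0.7·exp(−0.9×0.7) = 0.7×0.5326 = 0.3728
Bulk density: ρ_b = (1−phi)ρ_g + phi·ρ_f = 0.6272×2.71 + 0.3728×1.04
       = 1.700 + 0.388 = 2.087 g/cm³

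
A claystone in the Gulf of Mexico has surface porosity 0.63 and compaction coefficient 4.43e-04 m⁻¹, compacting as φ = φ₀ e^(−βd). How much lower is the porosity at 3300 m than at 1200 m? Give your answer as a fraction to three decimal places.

0.224

Working in km (1 km = 1000 m; β in km⁻¹ = β in m⁻¹ × 1000):
φ(1.2) = 0.63·e^(−0.443×1.2) = 0.3702
φ(3.3) = 0.63·e^(−0.443×3.3) = 0.1460
Δφ = 0.3702 − 0.1460 = 0.2242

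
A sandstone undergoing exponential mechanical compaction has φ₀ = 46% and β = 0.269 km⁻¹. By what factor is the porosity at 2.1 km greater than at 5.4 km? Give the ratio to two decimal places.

2.43

φ(z₁)/φ(z₂) = e^(−β·z₁)/e^(−β·z₂) = e^{β(z₂−z₁)}
= exp(0.269 × 3.3) = exp(0.8877) = 2.4295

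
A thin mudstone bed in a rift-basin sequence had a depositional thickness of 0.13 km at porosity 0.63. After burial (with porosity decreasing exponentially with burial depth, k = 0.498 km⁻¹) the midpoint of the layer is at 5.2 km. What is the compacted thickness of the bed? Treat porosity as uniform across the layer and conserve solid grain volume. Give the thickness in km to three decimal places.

Porosity at 5.2 km: φ = 0.63·exp(−0.498×5.2) = 0.0473
Solid-volume conservation: h(1−φ) = h₀(1−φ₀) ⇒ h = h₀·(1−φ₀)/(1−φ)
h = 0.13 × (1 − 0.63)/(1 − 0.0473) = 0.13 × 0.3884 = 0.0505 km

0.050 km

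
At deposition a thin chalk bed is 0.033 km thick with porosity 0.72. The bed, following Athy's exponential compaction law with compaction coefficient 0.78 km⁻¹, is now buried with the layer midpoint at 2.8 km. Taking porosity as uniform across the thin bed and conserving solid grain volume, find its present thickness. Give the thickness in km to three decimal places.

0.010 km

Porosity at 2.8 km: phi = 0.72·exp(−0.78×2.8) = 0.0811
Solid-volume conservation: h(1−phi) = h₀(1−phi₀) ⇒ h = h₀·(1−phi₀)/(1−phi)
h = 0.033 × (1 − 0.72)/(1 − 0.0811) = 0.033 × 0.3047 = 0.0101 km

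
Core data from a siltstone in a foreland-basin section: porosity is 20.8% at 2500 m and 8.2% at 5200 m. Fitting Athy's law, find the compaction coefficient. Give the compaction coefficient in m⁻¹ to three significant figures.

0.000345 m⁻¹

Working in km (1 km = 1000 m; β in km⁻¹ = β in m⁻¹ × 1000):
Athy: n(z) = n₀ e^(−βz) ⇒ n₁/n₂ = e^{β(z₂−z₁)} ⇒ β = ln(n₁/n₂)/(z₂−z₁)
β = ln(0.208/0.082) / (5.2 − 2.5) = ln(2.537) / 2.7 = 0.9308 / 2.7 = 0.3447 km⁻¹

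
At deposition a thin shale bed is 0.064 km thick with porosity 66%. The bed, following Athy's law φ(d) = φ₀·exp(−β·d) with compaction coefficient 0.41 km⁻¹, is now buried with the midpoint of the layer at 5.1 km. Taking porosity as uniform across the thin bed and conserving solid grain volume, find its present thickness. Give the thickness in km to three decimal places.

Porosity at 5.1 km: φ = 0.66·exp(−0.41×5.1) = 0.0816
Solid-volume conservation: h(1−φ) = h₀(1−φ₀) ⇒ h = h₀·(1−φ₀)/(1−φ)
h = 0.064 × (1 − 0.66)/(1 − 0.0816) = 0.064 × 0.3702 = 0.0237 km

0.024 km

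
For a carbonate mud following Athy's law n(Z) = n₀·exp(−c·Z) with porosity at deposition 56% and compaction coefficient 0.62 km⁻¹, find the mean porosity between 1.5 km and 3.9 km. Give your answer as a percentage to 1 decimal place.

⟨n⟩ = (1/(Z₂−Z₁)) ∫ n₀ e^(−cZ) dZ = n₀·(e^(−c·Z₁) − e^(−c·Z₂)) / (c·(Z₂−Z₁))
e^(−0.62×1.5) = 0.3946; e^(−0.62×3.9) = 0.0891
⟨n⟩ = 0.56 × (0.3946 − 0.0891) / (0.62 × 2.4) = 0.56 × 0.2053 = 0.1150

11.5%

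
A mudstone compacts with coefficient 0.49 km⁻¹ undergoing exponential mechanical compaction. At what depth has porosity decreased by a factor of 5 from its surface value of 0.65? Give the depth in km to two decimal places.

3.28 km

n/n₀ = 1/5 ⇒ exp(−c·z) = 1/5 ⇒ z = ln(5) / c
z = 1.6094 / 0.49 = 3.285 km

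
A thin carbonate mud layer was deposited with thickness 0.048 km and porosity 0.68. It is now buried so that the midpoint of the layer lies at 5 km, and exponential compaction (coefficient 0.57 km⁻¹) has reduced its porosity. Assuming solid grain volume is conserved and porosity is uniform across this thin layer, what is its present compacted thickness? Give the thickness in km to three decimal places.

Porosity at 5 km: phi = 0.68·exp(−0.57×5) = 0.0393
Solid-volume conservation: h(1−phi) = h₀(1−phi₀) ⇒ h = h₀·(1−phi₀)/(1−phi)
h = 0.048 × (1 − 0.68)/(1 − 0.0393) = 0.048 × 0.3331 = 0.0160 km

0.016 km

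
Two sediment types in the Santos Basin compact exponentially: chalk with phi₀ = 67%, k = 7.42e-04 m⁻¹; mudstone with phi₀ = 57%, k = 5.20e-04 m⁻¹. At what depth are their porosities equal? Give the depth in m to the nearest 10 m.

730 m

Working in km (1 km = 1000 m; k in km⁻¹ = k in m⁻¹ × 1000):
Set phi₀ₐ e^(−kₐz) = phi₀ᵦ e^(−kᵦz) ⇒ ln(phi₀ₐ/phi₀ᵦ) = (kₐ − kᵦ)·z
z = ln(0.67/0.57) / (0.742 − 0.52) = 0.1616 / 0.222 = 0.728 km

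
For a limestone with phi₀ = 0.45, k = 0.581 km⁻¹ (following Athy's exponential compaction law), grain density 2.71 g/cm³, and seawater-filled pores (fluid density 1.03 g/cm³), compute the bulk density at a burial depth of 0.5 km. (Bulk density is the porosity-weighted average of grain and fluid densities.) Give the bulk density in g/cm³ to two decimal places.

Porosity at depth: phi = 0.45·exp(−0.581×0.5) = 0.45×0.7479 = 0.3366
Bulk density: ρ_b = (1−phi)ρ_g + phi·ρ_f = 0.6634×2.71 + 0.3366×1.03
       = 1.798 + 0.347 = 2.145 g/cm³

2.14 g/cm³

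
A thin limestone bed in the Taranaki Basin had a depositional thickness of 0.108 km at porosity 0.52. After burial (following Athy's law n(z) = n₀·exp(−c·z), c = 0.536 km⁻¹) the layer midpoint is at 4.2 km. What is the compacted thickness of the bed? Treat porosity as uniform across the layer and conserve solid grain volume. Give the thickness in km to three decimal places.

Porosity at 4.2 km: n = 0.52·exp(−0.536×4.2) = 0.0547
Solid-volume conservation: h(1−n) = h₀(1−n₀) ⇒ h = h₀·(1−n₀)/(1−n)
h = 0.108 × (1 − 0.52)/(1 − 0.0547) = 0.108 × 0.5078 = 0.0548 km

0.055 km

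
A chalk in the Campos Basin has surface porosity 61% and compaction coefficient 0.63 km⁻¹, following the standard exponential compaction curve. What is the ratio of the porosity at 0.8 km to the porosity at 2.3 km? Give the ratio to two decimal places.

2.57

φ(z₁)/φ(z₂) = e^(−k·z₁)/e^(−k·z₂) = e^{k(z₂−z₁)}
= exp(0.63 × 1.5) = exp(0.945) = 2.5728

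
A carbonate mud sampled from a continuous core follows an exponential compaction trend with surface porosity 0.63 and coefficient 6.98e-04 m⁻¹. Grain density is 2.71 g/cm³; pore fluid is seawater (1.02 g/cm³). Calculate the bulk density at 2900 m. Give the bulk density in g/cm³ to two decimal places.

2.57 g/cm³

Working in km (1 km = 1000 m; k in km⁻¹ = k in m⁻¹ × 1000):
Porosity at depth: phi = 0.63·exp(−0.698×2.9) = 0.63×0.1321 = 0.0832
Bulk density: ρ_b = (1−phi)ρ_g + phi·ρ_f = 0.9168×2.71 + 0.0832×1.02
       = 2.484 + 0.085 = 2.569 g/cm³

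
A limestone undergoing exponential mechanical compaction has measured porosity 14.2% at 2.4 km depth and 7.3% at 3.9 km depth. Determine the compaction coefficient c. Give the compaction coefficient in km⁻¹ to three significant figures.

Athy: phi(z) = phi₀ e^(−cz) ⇒ phi₁/phi₂ = e^{c(z₂−z₁)} ⇒ c = ln(phi₁/phi₂)/(z₂−z₁)
c = ln(0.142/0.073) / (3.9 − 2.4) = ln(1.945) / 1.5 = 0.6654 / 1.5 = 0.4436 km⁻¹

0.444 km⁻¹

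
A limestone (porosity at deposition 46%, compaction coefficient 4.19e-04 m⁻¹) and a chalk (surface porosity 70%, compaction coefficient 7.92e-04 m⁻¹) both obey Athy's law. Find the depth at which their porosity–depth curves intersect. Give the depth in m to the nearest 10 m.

Working in km (1 km = 1000 m; β in km⁻¹ = β in m⁻¹ × 1000):
Set phi₀ₐ e^(−βₐZ) = phi₀ᵦ e^(−βᵦZ) ⇒ ln(phi₀ₐ/phi₀ᵦ) = (βₐ − βᵦ)·Z
Z = ln(0.46/0.7) / (0.419 − 0.792) = -0.4199 / -0.373 = 1.126 km

1130 m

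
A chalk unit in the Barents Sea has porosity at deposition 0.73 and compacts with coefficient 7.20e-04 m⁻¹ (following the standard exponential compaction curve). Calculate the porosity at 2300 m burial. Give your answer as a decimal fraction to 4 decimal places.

Working in km (1 km = 1000 m; c in km⁻¹ = c in m⁻¹ × 1000):
phi = phi₀·exp(−c·Z) = 0.73 × exp(−0.72 × 2.3) = 0.73 × exp(−1.656)
  = 0.73 × 0.1909 = 0.1394

0.1394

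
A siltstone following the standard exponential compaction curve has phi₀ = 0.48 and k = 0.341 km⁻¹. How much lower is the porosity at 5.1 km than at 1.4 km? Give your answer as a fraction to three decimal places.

phi(1.4) = 0.48·e^(−0.341×1.4) = 0.2978
phi(5.1) = 0.48·e^(−0.341×5.1) = 0.0843
Δphi = 0.2978 − 0.0843 = 0.2135

0.213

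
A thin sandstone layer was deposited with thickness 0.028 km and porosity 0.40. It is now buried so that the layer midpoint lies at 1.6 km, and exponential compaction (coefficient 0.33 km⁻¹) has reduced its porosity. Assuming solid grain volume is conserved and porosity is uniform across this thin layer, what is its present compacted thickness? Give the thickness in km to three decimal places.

0.022 km

Porosity at 1.6 km: n = 0.4·exp(−0.33×1.6) = 0.2359
Solid-volume conservation: h(1−n) = h₀(1−n₀) ⇒ h = h₀·(1−n₀)/(1−n)
h = 0.028 × (1 − 0.4)/(1 − 0.2359) = 0.028 × 0.7853 = 0.0220 km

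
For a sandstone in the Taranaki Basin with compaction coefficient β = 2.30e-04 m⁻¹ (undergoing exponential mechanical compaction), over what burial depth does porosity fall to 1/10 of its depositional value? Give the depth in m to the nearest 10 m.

10010 m

Working in km (1 km = 1000 m; β in km⁻¹ = β in m⁻¹ × 1000):
φ/φ₀ = 1/10 ⇒ exp(−β·d) = 1/10 ⇒ d = ln(10) / β
d = 2.3026 / 0.23 = 10.011 km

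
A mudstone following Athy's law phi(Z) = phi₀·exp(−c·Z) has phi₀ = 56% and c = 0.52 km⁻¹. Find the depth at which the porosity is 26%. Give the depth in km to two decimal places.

1.48 km

Invert Athy's law: Z = ln(phi₀/phi) / c
Z = ln(0.56/0.26) / 0.52 = ln(2.154) / 0.52 = 0.7673 / 0.52 = 1.475 km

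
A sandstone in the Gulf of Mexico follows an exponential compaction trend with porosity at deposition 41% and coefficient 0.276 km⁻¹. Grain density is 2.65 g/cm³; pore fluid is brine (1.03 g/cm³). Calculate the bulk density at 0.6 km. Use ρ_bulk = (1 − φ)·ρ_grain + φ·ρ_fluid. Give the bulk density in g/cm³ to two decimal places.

Porosity at depth: n = 0.41·exp(−0.276×0.6) = 0.41×0.8474 = 0.3474
Bulk density: ρ_b = (1−n)ρ_g + n·ρ_f = 0.6526×2.65 + 0.3474×1.03
       = 1.729 + 0.358 = 2.087 g/cm³

2.09 g/cm³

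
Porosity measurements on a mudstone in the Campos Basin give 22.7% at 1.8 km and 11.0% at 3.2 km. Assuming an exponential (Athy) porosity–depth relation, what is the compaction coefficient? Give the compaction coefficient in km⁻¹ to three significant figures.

0.517 km⁻¹

Athy: phi(z) = phi₀ e^(−βz) ⇒ phi₁/phi₂ = e^{β(z₂−z₁)} ⇒ β = ln(phi₁/phi₂)/(z₂−z₁)
β = ln(0.227/0.11) / (3.2 − 1.8) = ln(2.064) / 1.4 = 0.7245 / 1.4 = 0.5175 km⁻¹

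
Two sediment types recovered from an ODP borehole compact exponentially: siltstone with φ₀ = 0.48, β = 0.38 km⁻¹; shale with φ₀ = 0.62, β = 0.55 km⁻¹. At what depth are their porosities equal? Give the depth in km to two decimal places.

Set φ₀ₐ e^(−βₐz) = φ₀ᵦ e^(−βᵦz) ⇒ ln(φ₀ₐ/φ₀ᵦ) = (βₐ − βᵦ)·z
z = ln(0.48/0.62) / (0.38 − 0.55) = -0.2559 / -0.17 = 1.505 km

1.51 km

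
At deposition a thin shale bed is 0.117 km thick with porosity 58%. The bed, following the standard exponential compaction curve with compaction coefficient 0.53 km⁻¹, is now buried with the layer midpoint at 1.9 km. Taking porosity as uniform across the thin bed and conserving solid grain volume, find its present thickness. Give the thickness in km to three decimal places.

0.062 km

Porosity at 1.9 km: φ = 0.58·exp(−0.53×1.9) = 0.2119
Solid-volume conservation: h(1−φ) = h₀(1−φ₀) ⇒ h = h₀·(1−φ₀)/(1−φ)
h = 0.117 × (1 − 0.58)/(1 − 0.2119) = 0.117 × 0.5329 = 0.0624 km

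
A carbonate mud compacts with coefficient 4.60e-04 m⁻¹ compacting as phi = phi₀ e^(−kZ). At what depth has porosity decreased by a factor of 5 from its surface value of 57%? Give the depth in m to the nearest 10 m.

3500 m

Working in km (1 km = 1000 m; k in km⁻¹ = k in m⁻¹ × 1000):
phi/phi₀ = 1/5 ⇒ exp(−k·Z) = 1/5 ⇒ Z = ln(5) / k
Z = 1.6094 / 0.46 = 3.499 km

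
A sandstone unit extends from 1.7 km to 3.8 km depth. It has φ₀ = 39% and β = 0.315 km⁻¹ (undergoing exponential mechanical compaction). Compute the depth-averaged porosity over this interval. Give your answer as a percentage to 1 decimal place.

⟨φ⟩ = (1/(d₂−d₁)) ∫ φ₀ e^(−βd) dd = φ₀·(e^(−β·d₁) − e^(−β·d₂)) / (β·(d₂−d₁))
e^(−0.315×1.7) = 0.5854; e^(−0.315×3.8) = 0.3021
⟨φ⟩ = 0.39 × (0.5854 − 0.3021) / (0.315 × 2.1) = 0.39 × 0.4282 = 0.1670

16.7%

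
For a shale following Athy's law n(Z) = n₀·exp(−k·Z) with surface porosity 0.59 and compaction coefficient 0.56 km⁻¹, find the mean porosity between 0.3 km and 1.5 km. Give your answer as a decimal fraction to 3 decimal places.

⟨n⟩ = (1/(Z₂−Z₁)) ∫ n₀ e^(−kZ) dZ = n₀·(e^(−k·Z₁) − e^(−k·Z₂)) / (k·(Z₂−Z₁))
e^(−0.56×0.3) = 0.8454; e^(−0.56×1.5) = 0.4317
⟨n⟩ = 0.59 × (0.8454 − 0.4317) / (0.56 × 1.2) = 0.59 × 0.6155 = 0.3632

0.363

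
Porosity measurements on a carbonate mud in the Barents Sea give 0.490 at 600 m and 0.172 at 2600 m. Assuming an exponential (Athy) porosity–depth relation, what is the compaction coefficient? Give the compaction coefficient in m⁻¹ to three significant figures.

Working in km (1 km = 1000 m; β in km⁻¹ = β in m⁻¹ × 1000):
Athy: φ(z) = φ₀ e^(−βz) ⇒ φ₁/φ₂ = e^{β(z₂−z₁)} ⇒ β = ln(φ₁/φ₂)/(z₂−z₁)
β = ln(0.49/0.172) / (2.6 − 0.6) = ln(2.849) / 2 = 1.0469 / 2 = 0.5235 km⁻¹

0.000523 m⁻¹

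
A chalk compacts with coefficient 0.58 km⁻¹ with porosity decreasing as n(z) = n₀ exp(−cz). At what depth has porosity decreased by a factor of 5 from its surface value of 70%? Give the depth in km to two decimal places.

n/n₀ = 1/5 ⇒ exp(−c·z) = 1/5 ⇒ z = ln(5) / c
z = 1.6094 / 0.58 = 2.775 km

2.77 km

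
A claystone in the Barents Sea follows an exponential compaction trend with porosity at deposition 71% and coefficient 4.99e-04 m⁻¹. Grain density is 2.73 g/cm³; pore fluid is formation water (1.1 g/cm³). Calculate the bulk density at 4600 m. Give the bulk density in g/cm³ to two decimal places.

2.61 g/cm³

Working in km (1 km = 1000 m; k in km⁻¹ = k in m⁻¹ × 1000):
Porosity at depth: n = 0.71·exp(−0.499×4.6) = 0.71×0.1007 = 0.0715
Bulk density: ρ_b = (1−n)ρ_g + n·ρ_f = 0.9285×2.73 + 0.0715×1.1
       = 2.535 + 0.079 = 2.613 g/cm³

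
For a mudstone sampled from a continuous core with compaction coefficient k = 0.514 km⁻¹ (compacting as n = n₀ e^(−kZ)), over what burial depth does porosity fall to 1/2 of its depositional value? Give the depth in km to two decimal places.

1.35 km

n/n₀ = 1/2 ⇒ exp(−k·Z) = 1/2 ⇒ Z = ln(2) / k
Z = 0.6931 / 0.514 = 1.349 km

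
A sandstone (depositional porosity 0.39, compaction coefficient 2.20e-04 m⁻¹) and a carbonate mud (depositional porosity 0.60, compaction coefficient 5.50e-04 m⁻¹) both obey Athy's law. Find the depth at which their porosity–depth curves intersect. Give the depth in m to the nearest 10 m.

1310 m

Working in km (1 km = 1000 m; c in km⁻¹ = c in m⁻¹ × 1000):
Set phi₀ₐ e^(−cₐd) = phi₀ᵦ e^(−cᵦd) ⇒ ln(phi₀ₐ/phi₀ᵦ) = (cₐ − cᵦ)·d
d = ln(0.39/0.6) / (0.22 − 0.55) = -0.4308 / -0.33 = 1.305 km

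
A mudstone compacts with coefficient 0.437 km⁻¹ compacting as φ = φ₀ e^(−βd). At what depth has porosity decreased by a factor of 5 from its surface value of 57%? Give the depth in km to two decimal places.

φ/φ₀ = 1/5 ⇒ exp(−β·d) = 1/5 ⇒ d = ln(5) / β
d = 1.6094 / 0.437 = 3.683 km

3.68 km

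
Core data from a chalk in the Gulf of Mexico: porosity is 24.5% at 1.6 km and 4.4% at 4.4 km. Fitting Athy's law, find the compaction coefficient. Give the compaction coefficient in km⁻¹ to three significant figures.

Athy: φ(d) = φ₀ e^(−cd) ⇒ φ₁/φ₂ = e^{c(d₂−d₁)} ⇒ c = ln(φ₁/φ₂)/(d₂−d₁)
c = ln(0.245/0.044) / (4.4 − 1.6) = ln(5.568) / 2.8 = 1.7171 / 2.8 = 0.6132 km⁻¹

0.613 km⁻¹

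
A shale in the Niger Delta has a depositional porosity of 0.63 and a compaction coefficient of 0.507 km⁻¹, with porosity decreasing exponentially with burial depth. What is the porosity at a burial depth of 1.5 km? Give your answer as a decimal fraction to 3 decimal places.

n = n₀·exp(−k·Z) = 0.63 × exp(−0.507 × 1.5) = 0.63 × exp(−0.7605)
  = 0.63 × 0.4674 = 0.2945

0.294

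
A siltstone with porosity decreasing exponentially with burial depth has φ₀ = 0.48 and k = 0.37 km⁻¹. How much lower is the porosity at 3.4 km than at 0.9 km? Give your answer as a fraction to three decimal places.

0.208

φ(0.9) = 0.48·e^(−0.37×0.9) = 0.3440
φ(3.4) = 0.48·e^(−0.37×3.4) = 0.1364
Δφ = 0.3440 − 0.1364 = 0.2076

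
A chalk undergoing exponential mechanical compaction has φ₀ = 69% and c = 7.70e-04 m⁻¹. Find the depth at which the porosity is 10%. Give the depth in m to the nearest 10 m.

2510 m

Working in km (1 km = 1000 m; c in km⁻¹ = c in m⁻¹ × 1000):
Invert Athy's law: d = ln(φ₀/φ) / c
d = ln(0.69/0.1) / 0.77 = ln(6.9) / 0.77 = 1.9315 / 0.77 = 2.508 km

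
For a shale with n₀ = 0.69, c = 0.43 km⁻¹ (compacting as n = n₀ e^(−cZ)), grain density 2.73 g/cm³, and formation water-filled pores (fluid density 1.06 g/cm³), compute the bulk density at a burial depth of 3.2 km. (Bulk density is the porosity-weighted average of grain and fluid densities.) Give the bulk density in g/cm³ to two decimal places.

Porosity at depth: n = 0.69·exp(−0.43×3.2) = 0.69×0.2526 = 0.1743
Bulk density: ρ_b = (1−n)ρ_g + n·ρ_f = 0.8257×2.73 + 0.1743×1.06
       = 2.254 + 0.185 = 2.439 g/cm³

2.44 g/cm³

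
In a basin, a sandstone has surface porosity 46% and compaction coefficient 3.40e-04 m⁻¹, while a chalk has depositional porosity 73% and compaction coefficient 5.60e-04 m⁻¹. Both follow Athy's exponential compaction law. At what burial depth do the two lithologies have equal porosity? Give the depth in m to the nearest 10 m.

2100 m

Working in km (1 km = 1000 m; k in km⁻¹ = k in m⁻¹ × 1000):
Set φ₀ₐ e^(−kₐz) = φ₀ᵦ e^(−kᵦz) ⇒ ln(φ₀ₐ/φ₀ᵦ) = (kₐ − kᵦ)·z
z = ln(0.46/0.73) / (0.34 − 0.56) = -0.4618 / -0.22 = 2.099 km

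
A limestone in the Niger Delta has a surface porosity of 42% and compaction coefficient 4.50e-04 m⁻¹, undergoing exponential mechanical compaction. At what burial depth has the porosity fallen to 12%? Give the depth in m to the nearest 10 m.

Working in km (1 km = 1000 m; β in km⁻¹ = β in m⁻¹ × 1000):
Invert Athy's law: d = ln(n₀/n) / β
d = ln(0.42/0.12) / 0.45 = ln(3.5) / 0.45 = 1.2528 / 0.45 = 2.784 km

2780 m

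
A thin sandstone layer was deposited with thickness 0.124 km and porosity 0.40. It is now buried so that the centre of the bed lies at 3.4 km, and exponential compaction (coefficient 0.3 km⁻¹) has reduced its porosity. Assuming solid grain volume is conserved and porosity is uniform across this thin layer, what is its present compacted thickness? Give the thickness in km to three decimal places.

0.087 km

Porosity at 3.4 km: φ = 0.4·exp(−0.3×3.4) = 0.1442
Solid-volume conservation: h(1−φ) = h₀(1−φ₀) ⇒ h = h₀·(1−φ₀)/(1−φ)
h = 0.124 × (1 − 0.4)/(1 − 0.1442) = 0.124 × 0.7011 = 0.0869 km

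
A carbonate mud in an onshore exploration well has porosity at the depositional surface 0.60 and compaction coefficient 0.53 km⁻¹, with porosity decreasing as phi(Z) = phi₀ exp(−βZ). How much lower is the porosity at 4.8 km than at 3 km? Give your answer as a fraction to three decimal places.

phi(3) = 0.6·e^(−0.53×3) = 0.1224
phi(4.8) = 0.6·e^(−0.53×4.8) = 0.0471
Δphi = 0.1224 − 0.0471 = 0.0752

0.075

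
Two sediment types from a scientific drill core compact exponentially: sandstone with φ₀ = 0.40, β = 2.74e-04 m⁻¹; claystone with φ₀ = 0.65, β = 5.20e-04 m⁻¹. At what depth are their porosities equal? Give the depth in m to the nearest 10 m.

1970 m

Working in km (1 km = 1000 m; β in km⁻¹ = β in m⁻¹ × 1000):
Set φ₀ₐ e^(−βₐz) = φ₀ᵦ e^(−βᵦz) ⇒ ln(φ₀ₐ/φ₀ᵦ) = (βₐ − βᵦ)·z
z = ln(0.4/0.65) / (0.274 − 0.52) = -0.4855 / -0.246 = 1.974 km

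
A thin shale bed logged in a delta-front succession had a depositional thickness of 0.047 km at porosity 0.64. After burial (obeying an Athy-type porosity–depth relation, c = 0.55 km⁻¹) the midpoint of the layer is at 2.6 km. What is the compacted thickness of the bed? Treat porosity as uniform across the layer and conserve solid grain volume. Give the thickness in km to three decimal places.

Porosity at 2.6 km: phi = 0.64·exp(−0.55×2.6) = 0.1532
Solid-volume conservation: h(1−phi) = h₀(1−phi₀) ⇒ h = h₀·(1−phi₀)/(1−phi)
h = 0.047 × (1 − 0.64)/(1 − 0.1532) = 0.047 × 0.4251 = 0.0200 km

0.020 km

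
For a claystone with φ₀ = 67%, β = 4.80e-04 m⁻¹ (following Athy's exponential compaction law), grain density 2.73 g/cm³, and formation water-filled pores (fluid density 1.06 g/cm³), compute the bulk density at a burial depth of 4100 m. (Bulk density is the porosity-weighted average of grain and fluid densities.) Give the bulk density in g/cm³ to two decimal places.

Working in km (1 km = 1000 m; β in km⁻¹ = β in m⁻¹ × 1000):
Porosity at depth: φ = 0.67·exp(−0.48×4.1) = 0.67×0.1397 = 0.0936
Bulk density: ρ_b = (1−φ)ρ_g + φ·ρ_f = 0.9064×2.73 + 0.0936×1.06
       = 2.474 + 0.099 = 2.574 g/cm³

2.57 g/cm³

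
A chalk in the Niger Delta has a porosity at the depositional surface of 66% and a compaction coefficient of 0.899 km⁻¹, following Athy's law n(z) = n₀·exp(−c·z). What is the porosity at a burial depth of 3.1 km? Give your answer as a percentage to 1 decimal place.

n = n₀·exp(−c·z) = 0.66 × exp(−0.899 × 3.1) = 0.66 × exp(−2.787)
  = 0.66 × 0.0616 = 0.0407

4.1%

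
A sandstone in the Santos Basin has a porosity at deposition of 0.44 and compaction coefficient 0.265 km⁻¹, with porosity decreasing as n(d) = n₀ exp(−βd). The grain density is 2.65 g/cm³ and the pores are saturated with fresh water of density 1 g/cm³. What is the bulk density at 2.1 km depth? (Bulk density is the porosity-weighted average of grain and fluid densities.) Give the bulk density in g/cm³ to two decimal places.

Porosity at depth: n = 0.44·exp(−0.265×2.1) = 0.44×0.5732 = 0.2522
Bulk density: ρ_b = (1−n)ρ_g + n·ρ_f = 0.7478×2.65 + 0.2522×1
       = 1.982 + 0.252 = 2.234 g/cm³

2.23 g/cm³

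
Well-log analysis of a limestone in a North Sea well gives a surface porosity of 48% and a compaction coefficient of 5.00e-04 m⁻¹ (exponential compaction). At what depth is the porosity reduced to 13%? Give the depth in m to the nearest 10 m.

2610 m

Working in km (1 km = 1000 m; β in km⁻¹ = β in m⁻¹ × 1000):
Invert Athy's law: z = ln(n₀/n) / β
z = ln(0.48/0.13) / 0.5 = ln(3.692) / 0.5 = 1.3063 / 0.5 = 2.613 km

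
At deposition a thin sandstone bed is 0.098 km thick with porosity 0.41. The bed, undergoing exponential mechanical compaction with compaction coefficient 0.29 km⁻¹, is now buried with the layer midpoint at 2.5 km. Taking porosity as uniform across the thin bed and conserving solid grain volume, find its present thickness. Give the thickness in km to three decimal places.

Porosity at 2.5 km: phi = 0.41·exp(−0.29×2.5) = 0.1986
Solid-volume conservation: h(1−phi) = h₀(1−phi₀) ⇒ h = h₀·(1−phi₀)/(1−phi)
h = 0.098 × (1 − 0.41)/(1 − 0.1986) = 0.098 × 0.7362 = 0.0721 km

0.072 km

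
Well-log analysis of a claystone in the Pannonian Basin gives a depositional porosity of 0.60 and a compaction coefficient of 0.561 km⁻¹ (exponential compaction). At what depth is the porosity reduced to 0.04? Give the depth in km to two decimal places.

4.83 km

Invert Athy's law: Z = ln(n₀/n) / β
Z = ln(0.6/0.04) / 0.561 = ln(15) / 0.561 = 2.7081 / 0.561 = 4.827 km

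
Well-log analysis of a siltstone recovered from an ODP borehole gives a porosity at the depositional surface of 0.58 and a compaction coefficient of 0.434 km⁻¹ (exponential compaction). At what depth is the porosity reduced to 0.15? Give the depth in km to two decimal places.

Invert Athy's law: Z = ln(n₀/n) / β
Z = ln(0.58/0.15) / 0.434 = ln(3.867) / 0.434 = 1.3524 / 0.434 = 3.116 km

3.12 km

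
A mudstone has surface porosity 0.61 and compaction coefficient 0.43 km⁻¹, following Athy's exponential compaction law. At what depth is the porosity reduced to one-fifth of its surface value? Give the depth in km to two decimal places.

3.74 km

phi/phi₀ = 1/5 ⇒ exp(−c·z) = 1/5 ⇒ z = ln(5) / c
z = 1.6094 / 0.43 = 3.743 km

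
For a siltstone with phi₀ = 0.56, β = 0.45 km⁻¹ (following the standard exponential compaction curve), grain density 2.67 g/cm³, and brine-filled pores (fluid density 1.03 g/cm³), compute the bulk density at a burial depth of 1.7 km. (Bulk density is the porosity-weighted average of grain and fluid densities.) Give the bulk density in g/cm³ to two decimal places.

2.24 g/cm³

Porosity at depth: phi = 0.56·exp(−0.45×1.7) = 0.56×0.4653 = 0.2606
Bulk density: ρ_b = (1−phi)ρ_g + phi·ρ_f = 0.7394×2.67 + 0.2606×1.03
       = 1.974 + 0.268 = 2.243 g/cm³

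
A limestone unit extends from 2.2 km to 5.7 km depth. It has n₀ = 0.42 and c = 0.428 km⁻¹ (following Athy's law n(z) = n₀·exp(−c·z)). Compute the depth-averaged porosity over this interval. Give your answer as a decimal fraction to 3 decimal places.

⟨n⟩ = (1/(z₂−z₁)) ∫ n₀ e^(−cz) dz = n₀·(e^(−c·z₁) − e^(−c·z₂)) / (c·(z₂−z₁))
e^(−0.428×2.2) = 0.3900; e^(−0.428×5.7) = 0.0872
⟨n⟩ = 0.42 × (0.3900 − 0.0872) / (0.428 × 3.5) = 0.42 × 0.2021 = 0.0849

0.085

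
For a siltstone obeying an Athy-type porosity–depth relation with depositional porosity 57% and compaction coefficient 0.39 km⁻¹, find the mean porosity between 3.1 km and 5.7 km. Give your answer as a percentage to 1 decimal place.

10.7%

⟨φ⟩ = (1/(z₂−z₁)) ∫ φ₀ e^(−βz) dz = φ₀·(e^(−β·z₁) − e^(−β·z₂)) / (β·(z₂−z₁))
e^(−0.39×3.1) = 0.2985; e^(−0.39×5.7) = 0.1083
⟨φ⟩ = 0.57 × (0.2985 − 0.1083) / (0.39 × 2.6) = 0.57 × 0.1876 = 0.1069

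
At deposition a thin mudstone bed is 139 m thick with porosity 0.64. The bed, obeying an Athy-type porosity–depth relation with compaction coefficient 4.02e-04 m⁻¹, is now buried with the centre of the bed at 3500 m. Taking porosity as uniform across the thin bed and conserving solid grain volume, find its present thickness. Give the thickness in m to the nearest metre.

59 m

Working in km (1 km = 1000 m; c in km⁻¹ = c in m⁻¹ × 1000):
Porosity at 3.5 km: n = 0.64·exp(−0.402×3.5) = 0.1567
Solid-volume conservation: h(1−n) = h₀(1−n₀) ⇒ h = h₀·(1−n₀)/(1−n)
h = 0.139 × (1 − 0.64)/(1 − 0.1567) = 0.139 × 0.4269 = 0.0593 km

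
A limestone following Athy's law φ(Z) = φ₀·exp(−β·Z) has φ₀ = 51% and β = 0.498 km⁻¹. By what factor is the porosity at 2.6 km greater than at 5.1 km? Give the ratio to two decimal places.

φ(Z₁)/φ(Z₂) = e^(−β·Z₁)/e^(−β·Z₂) = e^{β(Z₂−Z₁)}
= exp(0.498 × 2.5) = exp(1.245) = 3.4729

3.47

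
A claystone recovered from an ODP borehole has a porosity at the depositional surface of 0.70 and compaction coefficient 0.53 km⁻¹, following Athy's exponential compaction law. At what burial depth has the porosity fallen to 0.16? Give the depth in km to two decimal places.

Invert Athy's law: Z = ln(φ₀/φ) / k
Z = ln(0.7/0.16) / 0.53 = ln(4.375) / 0.53 = 1.4759 / 0.53 = 2.785 km

2.78 km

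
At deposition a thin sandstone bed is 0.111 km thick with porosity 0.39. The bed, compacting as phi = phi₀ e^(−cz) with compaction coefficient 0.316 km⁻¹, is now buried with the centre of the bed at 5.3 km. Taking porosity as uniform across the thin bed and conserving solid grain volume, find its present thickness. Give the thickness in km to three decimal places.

0.073 km

Porosity at 5.3 km: phi = 0.39·exp(−0.316×5.3) = 0.0731
Solid-volume conservation: h(1−phi) = h₀(1−phi₀) ⇒ h = h₀·(1−phi₀)/(1−phi)
h = 0.111 × (1 − 0.39)/(1 − 0.0731) = 0.111 × 0.6581 = 0.0730 km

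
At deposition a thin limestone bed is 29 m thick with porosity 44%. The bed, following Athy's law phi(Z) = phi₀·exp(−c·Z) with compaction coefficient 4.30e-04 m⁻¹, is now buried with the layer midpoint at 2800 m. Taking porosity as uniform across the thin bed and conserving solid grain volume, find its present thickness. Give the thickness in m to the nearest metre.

19 m

Working in km (1 km = 1000 m; c in km⁻¹ = c in m⁻¹ × 1000):
Porosity at 2.8 km: phi = 0.44·exp(−0.43×2.8) = 0.1320
Solid-volume conservation: h(1−phi) = h₀(1−phi₀) ⇒ h = h₀·(1−phi₀)/(1−phi)
h = 0.029 × (1 − 0.44)/(1 − 0.1320) = 0.029 × 0.6452 = 0.0187 km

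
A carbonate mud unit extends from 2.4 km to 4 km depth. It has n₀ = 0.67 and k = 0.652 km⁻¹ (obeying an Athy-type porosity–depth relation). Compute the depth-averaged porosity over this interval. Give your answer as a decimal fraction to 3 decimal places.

0.087

⟨n⟩ = (1/(d₂−d₁)) ∫ n₀ e^(−kd) dd = n₀·(e^(−k·d₁) − e^(−k·d₂)) / (k·(d₂−d₁))
e^(−0.652×2.4) = 0.2091; e^(−0.652×4) = 0.0737
⟨n⟩ = 0.67 × (0.2091 − 0.0737) / (0.652 × 1.6) = 0.67 × 0.1298 = 0.0870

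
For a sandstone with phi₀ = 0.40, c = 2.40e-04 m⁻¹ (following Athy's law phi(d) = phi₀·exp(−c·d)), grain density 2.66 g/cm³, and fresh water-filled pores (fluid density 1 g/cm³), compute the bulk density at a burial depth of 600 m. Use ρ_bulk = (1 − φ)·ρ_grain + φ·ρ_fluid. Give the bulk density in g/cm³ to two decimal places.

2.09 g/cm³

Working in km (1 km = 1000 m; c in km⁻¹ = c in m⁻¹ × 1000):
Porosity at depth: phi = 0.4·exp(−0.24×0.6) = 0.4×0.8659 = 0.3464
Bulk density: ρ_b = (1−phi)ρ_g + phi·ρ_f = 0.6536×2.66 + 0.3464×1
       = 1.739 + 0.346 = 2.085 g/cm³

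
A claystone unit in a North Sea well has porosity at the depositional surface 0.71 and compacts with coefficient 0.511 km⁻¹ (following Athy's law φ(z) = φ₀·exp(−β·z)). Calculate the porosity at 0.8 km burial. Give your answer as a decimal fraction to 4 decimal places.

φ = φ₀·exp(−β·z) = 0.71 × exp(−0.511 × 0.8) = 0.71 × exp(−0.4088)
  = 0.71 × 0.6644 = 0.4718

0.4718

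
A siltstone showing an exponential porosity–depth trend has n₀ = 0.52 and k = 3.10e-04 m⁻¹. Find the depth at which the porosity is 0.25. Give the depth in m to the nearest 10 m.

Working in km (1 km = 1000 m; k in km⁻¹ = k in m⁻¹ × 1000):
Invert Athy's law: Z = ln(n₀/n) / k
Z = ln(0.52/0.25) / 0.31 = ln(2.08) / 0.31 = 0.7324 / 0.31 = 2.362 km

2360 m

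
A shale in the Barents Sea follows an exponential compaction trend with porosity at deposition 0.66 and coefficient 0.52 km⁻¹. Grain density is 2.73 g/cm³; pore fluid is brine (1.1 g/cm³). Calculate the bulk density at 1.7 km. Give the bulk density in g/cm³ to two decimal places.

2.29 g/cm³

Porosity at depth: phi = 0.66·exp(−0.52×1.7) = 0.66×0.4131 = 0.2727
Bulk density: ρ_b = (1−phi)ρ_g + phi·ρ_f = 0.7273×2.73 + 0.2727×1.1
       = 1.986 + 0.300 = 2.286 g/cm³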